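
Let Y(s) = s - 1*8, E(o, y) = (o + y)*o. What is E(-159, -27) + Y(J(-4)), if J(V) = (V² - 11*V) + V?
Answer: 29622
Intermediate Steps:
J(V) = V² - 10*V
E(o, y) = o*(o + y)
Y(s) = -8 + s (Y(s) = s - 8 = -8 + s)
E(-159, -27) + Y(J(-4)) = -159*(-159 - 27) + (-8 - 4*(-10 - 4)) = -159*(-186) + (-8 - 4*(-14)) = 29574 + (-8 + 56) = 29574 + 48 = 29622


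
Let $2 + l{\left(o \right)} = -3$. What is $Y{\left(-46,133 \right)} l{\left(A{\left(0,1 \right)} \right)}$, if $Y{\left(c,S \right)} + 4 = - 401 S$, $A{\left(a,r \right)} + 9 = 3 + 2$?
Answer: $266685$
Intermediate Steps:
$A{\left(a,r \right)} = -4$ ($A{\left(a,r \right)} = -9 + \left(3 + 2\right) = -9 + 5 = -4$)
$Y{\left(c,S \right)} = -4 - 401 S$
$l{\left(o \right)} = -5$ ($l{\left(o \right)} = -2 - 3 = -5$)
$Y{\left(-46,133 \right)} l{\left(A{\left(0,1 \right)} \right)} = \left(-4 - 53333\right) \left(-5\right) = \left(-53337\right) \left(-5\right) = 266685$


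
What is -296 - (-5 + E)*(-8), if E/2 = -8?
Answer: -464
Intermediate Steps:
E = -16 (E = 2*(-8) = -16)
-296 - (-5 + E)*(-8) = -296 - (-5 - 16)*(-8) = -296 - (-21)*(-8) = -296 - 1*168 = -296 - 168 = -464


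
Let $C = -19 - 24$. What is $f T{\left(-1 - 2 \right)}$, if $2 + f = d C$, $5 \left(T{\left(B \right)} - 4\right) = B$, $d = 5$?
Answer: $- \frac{3689}{5} \approx -737.8$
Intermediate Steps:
$T{\left(B \right)} = 4 + \frac{B}{5}$
$C = -43$
$f = -217$ ($f = -2 + 5 \left(-43\right) = -2 - 215 = -217$)
$f T{\left(-1 - 2 \right)} = - 217 \left(4 + \frac{-1 - 2}{5}\right) = - 217 \left(4 + \frac{1}{5} \left(-3\right)\right) = - 217 \left(4 - \frac{3}{5}\right) = \left(-217\right) \frac{17}{5} = - \frac{3689}{5}$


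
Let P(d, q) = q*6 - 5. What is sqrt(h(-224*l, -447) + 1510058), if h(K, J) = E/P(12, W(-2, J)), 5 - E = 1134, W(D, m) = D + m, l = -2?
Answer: sqrt(11000173064029)/2699 ≈ 1228.8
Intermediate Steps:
P(d, q) = -5 + 6*q (P(d, q) = 6*q - 5 = -5 + 6*q)
E = -1129 (E = 5 - 1*1134 = 5 - 1134 = -1129)
h(K, J) = -1129/(-17 + 6*J) (h(K, J) = -1129/(-5 + 6*(-2 + J)) = -1129/(-5 + (-12 + 6*J)) = -1129/(-17 + 6*J))
sqrt(h(-224*l, -447) + 1510058) = sqrt(-1129/(-17 + 6*(-447)) + 1510058) = sqrt(-1129/(-17 - 2682) + 1510058) = sqrt(-1129/(-2699) + 1510058) = sqrt(-1129*(-1/2699) + 1510058) = sqrt(1129/2699 + 1510058) = sqrt(4075647671/2699) = sqrt(11000173064029)/2699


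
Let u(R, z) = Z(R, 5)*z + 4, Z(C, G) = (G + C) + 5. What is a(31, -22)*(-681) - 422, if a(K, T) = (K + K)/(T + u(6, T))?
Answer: -56959/185 ≈ -307.89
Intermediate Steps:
Z(C, G) = 5 + C + G (Z(C, G) = (C + G) + 5 = 5 + C + G)
u(R, z) = 4 + z*(10 + R) (u(R, z) = (5 + R + 5)*z + 4 = (10 + R)*z + 4 = z*(10 + R) + 4 = 4 + z*(10 + R))
a(K, T) = 2*K/(4 + 17*T) (a(K, T) = (K + K)/(T + (4 + T*(10 + 6))) = (2*K)/(T + (4 + T*16)) = (2*K)/(T + (4 + 16*T)) = (2*K)/(4 + 17*T) = 2*K/(4 + 17*T))
a(31, -22)*(-681) - 422 = (2*31/(4 + 17*(-22)))*(-681) - 422 = (2*31/(4 - 374))*(-681) - 422 = (2*31/(-370))*(-681) - 422 = (2*31*(-1/370))*(-681) - 422 = -31/185*(-681) - 422 = 21111/185 - 422 = -56959/185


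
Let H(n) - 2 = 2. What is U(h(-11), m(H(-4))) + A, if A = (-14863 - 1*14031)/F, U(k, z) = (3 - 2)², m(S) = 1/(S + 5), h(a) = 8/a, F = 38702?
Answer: 4904/19351 ≈ 0.25342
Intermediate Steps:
H(n) = 4 (H(n) = 2 + 2 = 4)
m(S) = 1/(5 + S)
U(k, z) = 1 (U(k, z) = 1² = 1)
A = -14447/19351 (A = (-14863 - 1*14031)/38702 = (-14863 - 14031)*(1/38702) = -28894*1/38702 = -14447/19351 ≈ -0.74658)
U(h(-11), m(H(-4))) + A = 1 - 14447/19351 = 4904/19351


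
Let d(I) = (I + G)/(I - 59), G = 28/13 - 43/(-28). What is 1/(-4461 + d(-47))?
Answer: -38584/172107459 ≈ -0.00022419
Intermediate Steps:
G = 1343/364 (G = 28*(1/13) - 43*(-1/28) = 28/13 + 43/28 = 1343/364 ≈ 3.6896)
d(I) = (1343/364 + I)/(-59 + I) (d(I) = (I + 1343/364)/(I - 59) = (1343/364 + I)/(-59 + I))
1/(-4461 + d(-47)) = 1/(-4461 + (1343/364 - 47)/(-59 - 47)) = 1/(-4461 - 15765/364/(-106)) = 1/(-4461 - 1/106*(-15765/364)) = 1/(-4461 + 15765/38584) = 1/(-172107459/38584) = -38584/172107459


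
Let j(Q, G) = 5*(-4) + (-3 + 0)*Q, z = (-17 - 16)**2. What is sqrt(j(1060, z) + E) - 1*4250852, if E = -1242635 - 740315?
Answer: -4250852 + 5*I*sqrt(79446) ≈ -4.2508e+6 + 1409.3*I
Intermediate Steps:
E = -1982950
z = 1089 (z = (-33)**2 = 1089)
j(Q, G) = -20 - 3*Q
sqrt(j(1060, z) + E) - 1*4250852 = sqrt((-20 - 3*1060) - 1982950) - 1*4250852 = sqrt((-20 - 3180) - 1982950) - 4250852 = sqrt(-3200 - 1982950) - 4250852 = sqrt(-1986150) - 4250852 = 5*I*sqrt(79446) - 4250852 = -4250852 + 5*I*sqrt(79446)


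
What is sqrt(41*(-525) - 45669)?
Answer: 3*I*sqrt(7466) ≈ 259.22*I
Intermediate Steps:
sqrt(41*(-525) - 45669) = sqrt(-21525 - 45669) = sqrt(-67194) = 3*I*sqrt(7466)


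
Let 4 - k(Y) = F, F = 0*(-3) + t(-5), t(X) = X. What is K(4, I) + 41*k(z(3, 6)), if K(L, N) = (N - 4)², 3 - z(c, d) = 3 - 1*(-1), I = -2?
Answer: 405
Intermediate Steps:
z(c, d) = -1 (z(c, d) = 3 - (3 - 1*(-1)) = 3 - (3 + 1) = 3 - 1*4 = 3 - 4 = -1)
K(L, N) = (-4 + N)²
F = -5 (F = 0*(-3) - 5 = 0 - 5 = -5)
k(Y) = 9 (k(Y) = 4 - 1*(-5) = 4 + 5 = 9)
K(4, I) + 41*k(z(3, 6)) = (-4 - 2)² + 41*9 = (-6)² + 369 = 36 + 369 = 405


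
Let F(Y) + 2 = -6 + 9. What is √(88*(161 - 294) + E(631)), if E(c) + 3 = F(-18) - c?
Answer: 13*I*√73 ≈ 111.07*I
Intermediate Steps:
F(Y) = 1 (F(Y) = -2 + (-6 + 9) = -2 + 3 = 1)
E(c) = -2 - c (E(c) = -3 + (1 - c) = -2 - c)
√(88*(161 - 294) + E(631)) = √(88*(161 - 294) + (-2 - 1*631)) = √(88*(-133) + (-2 - 631)) = √(-11704 - 633) = √(-12337) = 13*I*√73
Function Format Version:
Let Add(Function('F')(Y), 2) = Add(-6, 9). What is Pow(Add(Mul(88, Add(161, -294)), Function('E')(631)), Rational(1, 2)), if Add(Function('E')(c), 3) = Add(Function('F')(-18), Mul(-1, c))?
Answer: Mul(13, I, Pow(73, Rational(1, 2))) ≈ Mul(111.07, I)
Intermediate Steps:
Function('F')(Y) = 1 (Function('F')(Y) = Add(-2, Add(-6, 9)) = Add(-2, 3) = 1)
Function('E')(c) = Add(-2, Mul(-1, c)) (Function('E')(c) = Add(-3, Add(1, Mul(-1, c))) = Add(-2, Mul(-1, c)))
Pow(Add(Mul(88, Add(161, -294)), Function('E')(631)), Rational(1, 2)) = Pow(Add(Mul(88, Add(161, -294)), Add(-2, Mul(-1, 631))), Rational(1, 2)) = Pow(Add(Mul(88, -133), Add(-2, -631)), Rational(1, 2)) = Pow(Add(-11704, -633), Rational(1, 2)) = Pow(-12337, Rational(1, 2)) = Mul(13, I, Pow(73, Rational(1, 2)))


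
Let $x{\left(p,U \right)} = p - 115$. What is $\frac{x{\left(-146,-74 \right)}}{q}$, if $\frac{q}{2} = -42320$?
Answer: $\frac{261}{84640} \approx 0.0030837$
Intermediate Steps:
$q = -84640$ ($q = 2 \left(-42320\right) = -84640$)
$x{\left(p,U \right)} = -115 + p$
$\frac{x{\left(-146,-74 \right)}}{q} = \frac{-115 - 146}{-84640} = \left(-261\right) \left(- \frac{1}{84640}\right) = \frac{261}{84640}$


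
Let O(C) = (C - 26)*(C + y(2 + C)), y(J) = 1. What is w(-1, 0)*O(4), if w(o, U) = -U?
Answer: 0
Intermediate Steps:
O(C) = (1 + C)*(-26 + C) (O(C) = (C - 26)*(C + 1) = (-26 + C)*(1 + C) = (1 + C)*(-26 + C))
w(-1, 0)*O(4) = (-1*0)*(-26 + 4² - 25*4) = 0*(-26 + 16 - 100) = 0*(-110) = 0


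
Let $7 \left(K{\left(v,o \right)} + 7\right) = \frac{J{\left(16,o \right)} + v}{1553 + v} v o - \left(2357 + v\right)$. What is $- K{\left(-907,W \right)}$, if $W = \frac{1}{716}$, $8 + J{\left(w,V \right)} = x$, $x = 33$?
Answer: $\frac{346270745}{1618876} \approx 213.9$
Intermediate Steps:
$J{\left(w,V \right)} = 25$ ($J{\left(w,V \right)} = -8 + 33 = 25$)
$W = \frac{1}{716} \approx 0.0013966$
$K{\left(v,o \right)} = - \frac{2406}{7} - \frac{v}{7} + \frac{o v \left(25 + v\right)}{7 \left(1553 + v\right)}$ ($K{\left(v,o \right)} = -7 + \frac{\frac{25 + v}{1553 + v} v o - \left(2357 + v\right)}{7} = -7 + \frac{\frac{v \left(25 + v\right)}{1553 + v} o - \left(2357 + v\right)}{7} = -7 + \frac{\frac{o v \left(25 + v\right)}{1553 + v} - \left(2357 + v\right)}{7} = -7 + \frac{-2357 - v + \frac{o v \left(25 + v\right)}{1553 + v}}{7} = -7 - \left(\frac{2357}{7} + \frac{v}{7} - \frac{o v \left(25 + v\right)}{7 \left(1553 + v\right)}\right) = - \frac{2406}{7} - \frac{v}{7} + \frac{o v \left(25 + v\right)}{7 \left(1553 + v\right)}$)
$- K{\left(-907,W \right)} = - \frac{-3736518 - \left(-907\right)^{2} - -3590813 + \frac{\left(-907\right)^{2}}{716} + 25 \cdot \frac{1}{716} \left(-907\right)}{7 \left(1553 - 907\right)} = - \frac{-3736518 - 822649 + 3590813 + \frac{1}{716} \cdot 822649 - \frac{22675}{716}}{7 \cdot 646} = - \frac{-3736518 - 822649 + 3590813 + \frac{822649}{716} - \frac{22675}{716}}{7 \cdot 646} = - \frac{-346270745}{7 \cdot 646 \cdot 358} = \left(-1\right) \left(- \frac{346270745}{1618876}\right) = \frac{346270745}{1618876}$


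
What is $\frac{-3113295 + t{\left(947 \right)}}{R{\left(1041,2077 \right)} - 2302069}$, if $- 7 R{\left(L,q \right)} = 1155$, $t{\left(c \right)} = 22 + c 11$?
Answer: $\frac{1551428}{1151117} \approx 1.3478$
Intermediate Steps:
$t{\left(c \right)} = 22 + 11 c$
$R{\left(L,q \right)} = -165$ ($R{\left(L,q \right)} = \left(- \frac{1}{7}\right) 1155 = -165$)
$\frac{-3113295 + t{\left(947 \right)}}{R{\left(1041,2077 \right)} - 2302069} = \frac{-3113295 + \left(22 + 11 \cdot 947\right)}{-165 - 2302069} = \frac{-3113295 + \left(22 + 10417\right)}{-165 - 2302069} = \frac{-3113295 + 10439}{-165 - 2302069} = - \frac{3102856}{-2302234} = \left(-3102856\right) \left(- \frac{1}{2302234}\right) = \frac{1551428}{1151117}$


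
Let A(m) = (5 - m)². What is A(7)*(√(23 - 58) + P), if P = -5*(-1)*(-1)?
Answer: -20 + 4*I*√35 ≈ -20.0 + 23.664*I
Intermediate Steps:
P = -5 (P = 5*(-1) = -5)
A(7)*(√(23 - 58) + P) = (-5 + 7)²*(√(23 - 58) - 5) = 2²*(√(-35) - 5) = 4*(I*√35 - 5) = 4*(-5 + I*√35) = -20 + 4*I*√35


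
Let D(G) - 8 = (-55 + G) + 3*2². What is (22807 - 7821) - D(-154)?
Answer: 15175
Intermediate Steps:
D(G) = -35 + G (D(G) = 8 + ((-55 + G) + 3*2²) = 8 + ((-55 + G) + 3*4) = 8 + ((-55 + G) + 12) = 8 + (-43 + G) = -35 + G)
(22807 - 7821) - D(-154) = (22807 - 7821) - (-35 - 154) = 14986 - 1*(-189) = 14986 + 189 = 15175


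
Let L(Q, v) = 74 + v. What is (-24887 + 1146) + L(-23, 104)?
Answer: -23563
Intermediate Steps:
(-24887 + 1146) + L(-23, 104) = (-24887 + 1146) + (74 + 104) = -23741 + 178 = -23563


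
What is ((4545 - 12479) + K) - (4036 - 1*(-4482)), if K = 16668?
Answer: 216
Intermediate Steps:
((4545 - 12479) + K) - (4036 - 1*(-4482)) = ((4545 - 12479) + 16668) - (4036 - 1*(-4482)) = (-7934 + 16668) - (4036 + 4482) = 8734 - 1*8518 = 8734 - 8518 = 216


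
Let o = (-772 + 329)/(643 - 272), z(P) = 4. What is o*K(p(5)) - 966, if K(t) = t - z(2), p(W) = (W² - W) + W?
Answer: -52527/53 ≈ -991.08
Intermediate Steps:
p(W) = W²
K(t) = -4 + t (K(t) = t - 1*4 = t - 4 = -4 + t)
o = -443/371 ≈ -1.1941
o*K(p(5)) - 966 = -443*(-4 + 5²)/371 - 966 = -443*(-4 + 25)/371 - 966 = -443/371*21 - 966 = -1329/53 - 966 = -52527/53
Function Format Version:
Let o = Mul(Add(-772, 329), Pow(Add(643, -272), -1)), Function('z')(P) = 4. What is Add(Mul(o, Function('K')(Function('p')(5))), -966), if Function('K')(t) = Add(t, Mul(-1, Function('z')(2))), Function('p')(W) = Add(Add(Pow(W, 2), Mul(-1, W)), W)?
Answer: Rational(-52527, 53) ≈ -991.08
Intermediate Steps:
Function('p')(W) = Pow(W, 2)
Function('K')(t) = Add(-4, t) (Function('K')(t) = Add(t, Mul(-1, 4)) = Add(t, -4) = Add(-4, t))
o = Rational(-443, 371) (o = Mul(-443, Pow(371, -1)) = Mul(-443, Rational(1, 371)) = Rational(-443, 371) ≈ -1.1941)
Add(Mul(o, Function('K')(Function('p')(5))), -966) = Add(Mul(Rational(-443, 371), Add(-4, Pow(5, 2))), -966) = Add(Mul(Rational(-443, 371), Add(-4, 25)), -966) = Add(Mul(Rational(-443, 371), 21), -966) = Add(Rational(-1329, 53), -966) = Rational(-52527, 53)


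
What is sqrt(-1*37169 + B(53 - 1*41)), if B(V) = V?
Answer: I*sqrt(37157) ≈ 192.76*I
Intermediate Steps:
sqrt(-1*37169 + B(53 - 1*41)) = sqrt(-1*37169 + (53 - 1*41)) = sqrt(-37169 + (53 - 41)) = sqrt(-37169 + 12) = sqrt(-37157) = I*sqrt(37157)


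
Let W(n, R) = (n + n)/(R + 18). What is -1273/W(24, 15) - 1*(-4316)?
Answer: 55053/16 ≈ 3440.8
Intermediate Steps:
W(n, R) = 2*n/(18 + R) (W(n, R) = (2*n)/(18 + R) = 2*n/(18 + R))
-1273/W(24, 15) - 1*(-4316) = -1273/(2*24/(18 + 15)) - 1*(-4316) = -1273/(2*24/33) + 4316 = -1273/(2*24*(1/33)) + 4316 = -1273/16/11 + 4316 = -1273*11/16 + 4316 = -14003/16 + 4316 = 55053/16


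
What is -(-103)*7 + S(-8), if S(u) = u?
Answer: 713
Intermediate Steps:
-(-103)*7 + S(-8) = -(-103)*7 - 8 = -103*(-7) - 8 = 721 - 8 = 713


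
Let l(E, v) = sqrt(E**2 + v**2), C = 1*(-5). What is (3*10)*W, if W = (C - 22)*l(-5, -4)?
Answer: -810*sqrt(41) ≈ -5186.5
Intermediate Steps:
C = -5
W = -27*sqrt(41) (W = (-5 - 22)*sqrt((-5)**2 + (-4)**2) = -27*sqrt(25 + 16) = -27*sqrt(41) ≈ -172.88)
(3*10)*W = (3*10)*(-27*sqrt(41)) = 30*(-27*sqrt(41)) = -810*sqrt(41)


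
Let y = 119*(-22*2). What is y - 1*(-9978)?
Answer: 4742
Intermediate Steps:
y = -5236 (y = 119*(-44) = -5236)
y - 1*(-9978) = -5236 - 1*(-9978) = -5236 + 9978 = 4742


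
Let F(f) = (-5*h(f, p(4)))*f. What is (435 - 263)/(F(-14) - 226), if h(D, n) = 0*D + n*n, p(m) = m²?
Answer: 86/8847 ≈ 0.0097208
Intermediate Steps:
h(D, n) = n² (h(D, n) = 0 + n² = n²)
F(f) = -1280*f (F(f) = (-5*(4²)²)*f = (-5*16²)*f = (-5*256)*f = -1280*f)
(435 - 263)/(F(-14) - 226) = (435 - 263)/(-1280*(-14) - 226) = 172/(17920 - 226) = 172/17694 = 172*(1/17694) = 86/8847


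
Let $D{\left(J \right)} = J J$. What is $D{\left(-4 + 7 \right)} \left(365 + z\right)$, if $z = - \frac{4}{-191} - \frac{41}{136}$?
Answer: $\frac{85265577}{25976} \approx 3282.5$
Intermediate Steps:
$z = - \frac{7287}{25976}$ ($z = \left(-4\right) \left(- \frac{1}{191}\right) - \frac{41}{136} = \frac{4}{191} - \frac{41}{136} = - \frac{7287}{25976} \approx -0.28053$)
$D{\left(J \right)} = J^{2}$
$D{\left(-4 + 7 \right)} \left(365 + z\right) = \left(-4 + 7\right)^{2} \left(365 - \frac{7287}{25976}\right) = 3^{2} \cdot \frac{9473953}{25976} = 9 \cdot \frac{9473953}{25976} = \frac{85265577}{25976}$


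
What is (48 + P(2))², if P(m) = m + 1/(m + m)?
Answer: 40401/16 ≈ 2525.1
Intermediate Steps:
P(m) = m + 1/(2*m)
(48 + P(2))² = (48 + (2 + (½)/2))² = (48 + (2 + (½)*(½)))² = (48 + (2 + ¼))² = (48 + 9/4)² = (201/4)² = 40401/16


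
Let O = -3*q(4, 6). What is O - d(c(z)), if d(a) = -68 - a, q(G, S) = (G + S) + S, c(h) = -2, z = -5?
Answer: 18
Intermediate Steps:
q(G, S) = G + 2*S
O = -48 (O = -3*(4 + 2*6) = -3*(4 + 12) = -3*16 = -48)
O - d(c(z)) = -48 - (-68 - 1*(-2)) = -48 - (-68 + 2) = -48 - 1*(-66) = -48 + 66 = 18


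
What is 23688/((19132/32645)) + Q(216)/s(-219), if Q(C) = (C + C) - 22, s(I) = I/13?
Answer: 42312394720/1047477 ≈ 40395.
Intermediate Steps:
s(I) = I/13 (s(I) = I*(1/13) = I/13)
Q(C) = -22 + 2*C (Q(C) = 2*C - 22 = -22 + 2*C)
23688/((19132/32645)) + Q(216)/s(-219) = 23688/((19132/32645)) + (-22 + 2*216)/(((1/13)*(-219))) = 23688/((19132*(1/32645))) + (-22 + 432)/(-219/13) = 23688/(19132/32645) + 410*(-13/219) = 23688*(32645/19132) - 5330/219 = 193323690/4783 - 5330/219 = 42312394720/1047477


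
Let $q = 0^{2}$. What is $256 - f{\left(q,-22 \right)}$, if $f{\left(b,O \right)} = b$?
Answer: $256$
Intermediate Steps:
$q = 0$
$256 - f{\left(q,-22 \right)} = 256 - 0 = 256 + 0 = 256$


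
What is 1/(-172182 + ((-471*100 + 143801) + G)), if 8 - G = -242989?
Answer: 1/167516 ≈ 5.9696e-6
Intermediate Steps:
G = 242997 (G = 8 - 1*(-242989) = 8 + 242989 = 242997)
1/(-172182 + ((-471*100 + 143801) + G)) = 1/(-172182 + ((-471*100 + 143801) + 242997)) = 1/(-172182 + ((-47100 + 143801) + 242997)) = 1/(-172182 + (96701 + 242997)) = 1/(-172182 + 339698) = 1/167516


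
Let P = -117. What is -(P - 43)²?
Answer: -25600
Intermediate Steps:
-(P - 43)² = -(-117 - 43)² = -1*(-160)² = -1*25600 = -25600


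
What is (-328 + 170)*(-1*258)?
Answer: 40764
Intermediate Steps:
(-328 + 170)*(-1*258) = -158*(-258) = 40764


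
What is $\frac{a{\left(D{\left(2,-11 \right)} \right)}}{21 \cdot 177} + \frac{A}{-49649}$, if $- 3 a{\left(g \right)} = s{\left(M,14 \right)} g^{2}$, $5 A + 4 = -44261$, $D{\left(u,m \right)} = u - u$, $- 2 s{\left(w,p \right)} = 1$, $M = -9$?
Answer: $\frac{8853}{49649} \approx 0.17831$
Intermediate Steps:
$s{\left(w,p \right)} = - \frac{1}{2}$ ($s{\left(w,p \right)} = \left(- \frac{1}{2}\right) 1 = - \frac{1}{2}$)
$D{\left(u,m \right)} = 0$
$A = -8853$ ($A = - \frac{4}{5} + \frac{1}{5} \left(-44261\right) = - \frac{4}{5} - \frac{44261}{5} = -8853$)
$a{\left(g \right)} = \frac{g^{2}}{6}$ ($a{\left(g \right)} = - \frac{\left(- \frac{1}{2}\right) g^{2}}{3} = \frac{g^{2}}{6}$)
$\frac{a{\left(D{\left(2,-11 \right)} \right)}}{21 \cdot 177} + \frac{A}{-49649} = \frac{\frac{1}{6} \cdot 0^{2}}{21 \cdot 177} - \frac{8853}{-49649} = \frac{\frac{1}{6} \cdot 0}{3717} - - \frac{8853}{49649} = 0 \cdot \frac{1}{3717} + \frac{8853}{49649} = 0 + \frac{8853}{49649} = \frac{8853}{49649}$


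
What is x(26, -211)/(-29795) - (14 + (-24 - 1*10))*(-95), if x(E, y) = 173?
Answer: -56610673/29795 ≈ -1900.0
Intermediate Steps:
x(26, -211)/(-29795) - (14 + (-24 - 1*10))*(-95) = 173/(-29795) - (14 + (-24 - 1*10))*(-95) = 173*(-1/29795) - (14 + (-24 - 10))*(-95) = -173/29795 - (14 - 34)*(-95) = -173/29795 - (-20)*(-95) = -173/29795 - 1*1900 = -173/29795 - 1900 = -56610673/29795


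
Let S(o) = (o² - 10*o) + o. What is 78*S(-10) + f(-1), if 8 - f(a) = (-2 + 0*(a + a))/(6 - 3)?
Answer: 44486/3 ≈ 14829.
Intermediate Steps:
S(o) = o² - 9*o
f(a) = 26/3 (f(a) = 8 - (-2 + 0*(a + a))/(6 - 3) = 8 - (-2 + 0*(2*a))/3 = 8 - (-2 + 0)/3 = 8 - (-2)/3 = 8 - 1*(-⅔) = 8 + ⅔ = 26/3)
78*S(-10) + f(-1) = 78*(-10*(-9 - 10)) + 26/3 = 78*(-10*(-19)) + 26/3 = 78*190 + 26/3 = 14820 + 26/3 = 44486/3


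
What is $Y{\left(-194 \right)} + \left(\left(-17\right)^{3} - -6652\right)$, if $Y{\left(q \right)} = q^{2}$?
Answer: $39375$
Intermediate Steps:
$Y{\left(-194 \right)} + \left(\left(-17\right)^{3} - -6652\right) = \left(-194\right)^{2} + \left(\left(-17\right)^{3} - -6652\right) = 37636 + \left(-4913 + 6652\right) = 37636 + 1739 = 39375$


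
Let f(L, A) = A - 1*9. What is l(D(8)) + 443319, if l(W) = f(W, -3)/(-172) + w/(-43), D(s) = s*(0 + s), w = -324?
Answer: 19063044/43 ≈ 4.4333e+5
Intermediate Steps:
D(s) = s² (D(s) = s*s = s²)
f(L, A) = -9 + A (f(L, A) = A - 9 = -9 + A)
l(W) = 327/43 (l(W) = (-9 - 3)/(-172) - 324/(-43) = -12*(-1/172) - 324*(-1/43) = 3/43 + 324/43 = 327/43)
l(D(8)) + 443319 = 327/43 + 443319 = 19063044/43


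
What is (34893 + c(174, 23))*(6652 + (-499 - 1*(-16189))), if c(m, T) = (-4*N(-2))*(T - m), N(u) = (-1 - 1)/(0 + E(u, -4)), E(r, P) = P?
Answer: 786326690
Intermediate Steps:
N(u) = 1/2 (N(u) = (-1 - 1)/(0 - 4) = -2/(-4) = -2*(-1/4) = 1/2)
c(m, T) = -2*T + 2*m (c(m, T) = (-4*1/2)*(T - m) = -2*(T - m) = -2*T + 2*m)
(34893 + c(174, 23))*(6652 + (-499 - 1*(-16189))) = (34893 + (-2*23 + 2*174))*(6652 + (-499 - 1*(-16189))) = (34893 + (-46 + 348))*(6652 + (-499 + 16189)) = (34893 + 302)*(6652 + 15690) = 35195*22342 = 786326690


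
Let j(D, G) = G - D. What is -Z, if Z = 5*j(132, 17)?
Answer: 575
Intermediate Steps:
Z = -575 (Z = 5*(17 - 1*132) = 5*(17 - 132) = 5*(-115) = -575)
-Z = -1*(-575) = 575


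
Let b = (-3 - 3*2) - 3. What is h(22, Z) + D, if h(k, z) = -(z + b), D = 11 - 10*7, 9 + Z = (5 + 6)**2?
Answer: -159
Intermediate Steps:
b = -12 (b = (-3 - 6) - 3 = -9 - 3 = -12)
Z = 112 (Z = -9 + (5 + 6)**2 = -9 + 11**2 = -9 + 121 = 112)
D = -59 (D = 11 - 70 = -59)
h(k, z) = 12 - z (h(k, z) = -(z - 12) = -(-12 + z) = 12 - z)
h(22, Z) + D = (12 - 1*112) - 59 = (12 - 112) - 59 = -100 - 59 = -159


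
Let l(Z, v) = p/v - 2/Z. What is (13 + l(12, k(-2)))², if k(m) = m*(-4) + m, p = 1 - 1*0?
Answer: 169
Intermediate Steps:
p = 1 (p = 1 + 0 = 1)
k(m) = -3*m (k(m) = -4*m + m = -3*m)
l(Z, v) = 1/v - 2/Z
(13 + l(12, k(-2)))² = (13 + (1/(-3*(-2)) - 2/12))² = (13 + (1/6 - 2*1/12))² = (13 + (⅙ - ⅙))² = (13 + 0)² = 13² = 169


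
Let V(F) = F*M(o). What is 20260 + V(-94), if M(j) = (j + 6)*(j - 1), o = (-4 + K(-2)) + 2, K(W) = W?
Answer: 21200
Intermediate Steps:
o = -4 (o = (-4 - 2) + 2 = -6 + 2 = -4)
M(j) = (-1 + j)*(6 + j) (M(j) = (6 + j)*(-1 + j) = (-1 + j)*(6 + j))
V(F) = -10*F (V(F) = F*(-6 + (-4)² + 5*(-4)) = F*(-6 + 16 - 20) = F*(-10) = -10*F)
20260 + V(-94) = 20260 - 10*(-94) = 20260 + 940 = 21200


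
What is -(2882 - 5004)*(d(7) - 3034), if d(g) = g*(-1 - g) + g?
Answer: -6542126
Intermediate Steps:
d(g) = g + g*(-1 - g)
-(2882 - 5004)*(d(7) - 3034) = -(2882 - 5004)*(-1*7² - 3034) = -(-2122)*(-1*49 - 3034) = -(-2122)*(-49 - 3034) = -(-2122)*(-3083) = -1*6542126 = -6542126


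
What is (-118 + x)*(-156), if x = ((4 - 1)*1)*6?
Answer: 15600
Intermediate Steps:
x = 18 (x = (3*1)*6 = 3*6 = 18)
(-118 + x)*(-156) = (-118 + 18)*(-156) = -100*(-156) = 15600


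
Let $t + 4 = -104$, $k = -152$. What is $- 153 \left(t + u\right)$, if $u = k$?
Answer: $39780$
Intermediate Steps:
$t = -108$ ($t = -4 - 104 = -108$)
$u = -152$
$- 153 \left(t + u\right) = - 153 \left(-108 - 152\right) = \left(-153\right) \left(-260\right) = 39780$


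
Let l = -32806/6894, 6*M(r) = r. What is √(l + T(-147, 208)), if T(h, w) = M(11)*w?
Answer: √497154299/1149 ≈ 19.406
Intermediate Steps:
M(r) = r/6
l = -16403/3447 (l = -32806*1/6894 = -16403/3447 ≈ -4.7586)
T(h, w) = 11*w/6 (T(h, w) = ((⅙)*11)*w = 11*w/6)
√(l + T(-147, 208)) = √(-16403/3447 + (11/6)*208) = √(-16403/3447 + 1144/3) = √(1298053/3447) = √497154299/1149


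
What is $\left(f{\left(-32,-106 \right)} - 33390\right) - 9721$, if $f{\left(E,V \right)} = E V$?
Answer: $-39719$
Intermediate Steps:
$\left(f{\left(-32,-106 \right)} - 33390\right) - 9721 = \left(\left(-32\right) \left(-106\right) - 33390\right) - 9721 = \left(3392 - 33390\right) - 9721 = -29998 - 9721 = -39719$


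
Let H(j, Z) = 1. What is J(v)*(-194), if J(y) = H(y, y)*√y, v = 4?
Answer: -388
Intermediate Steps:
J(y) = √y (J(y) = 1*√y = √y)
J(v)*(-194) = √4*(-194) = 2*(-194) = -388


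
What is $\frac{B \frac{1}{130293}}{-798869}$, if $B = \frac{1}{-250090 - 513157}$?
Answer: $\frac{1}{79444119963309399} \approx 1.2587 \cdot 10^{-17}$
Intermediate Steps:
$B = - \frac{1}{763247}$ ($B = \frac{1}{-763247} = - \frac{1}{763247} \approx -1.3102 \cdot 10^{-6}$)
$\frac{B \frac{1}{130293}}{-798869} = \frac{\left(- \frac{1}{763247}\right) \frac{1}{130293}}{-798869} = \left(- \frac{1}{763247}\right) \frac{1}{130293} \left(- \frac{1}{798869}\right) = \left(- \frac{1}{99445741371}\right) \left(- \frac{1}{798869}\right) = \frac{1}{79444119963309399}$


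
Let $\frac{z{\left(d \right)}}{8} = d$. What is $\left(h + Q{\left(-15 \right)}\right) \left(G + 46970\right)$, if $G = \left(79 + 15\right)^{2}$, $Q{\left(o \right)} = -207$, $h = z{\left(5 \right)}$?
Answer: $-9319602$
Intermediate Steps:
$z{\left(d \right)} = 8 d$
$h = 40$ ($h = 8 \cdot 5 = 40$)
$G = 8836$ ($G = 94^{2} = 8836$)
$\left(h + Q{\left(-15 \right)}\right) \left(G + 46970\right) = \left(40 - 207\right) \left(8836 + 46970\right) = \left(-167\right) 55806 = -9319602$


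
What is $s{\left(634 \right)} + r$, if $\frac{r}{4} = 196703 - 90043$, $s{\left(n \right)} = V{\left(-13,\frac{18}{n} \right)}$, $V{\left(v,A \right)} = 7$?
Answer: $426647$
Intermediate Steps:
$s{\left(n \right)} = 7$
$r = 426640$ ($r = 4 \left(196703 - 90043\right) = 4 \cdot 106660 = 426640$)
$s{\left(634 \right)} + r = 7 + 426640 = 426647$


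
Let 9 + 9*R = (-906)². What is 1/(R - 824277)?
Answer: -1/733074 ≈ -1.3641e-6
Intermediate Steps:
R = 91203 (R = -1 + (⅑)*(-906)² = -1 + (⅑)*820836 = -1 + 91204 = 91203)
1/(R - 824277) = 1/(91203 - 824277) = 1/(-733074) = -1/733074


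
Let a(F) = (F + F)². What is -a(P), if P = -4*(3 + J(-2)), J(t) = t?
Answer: -64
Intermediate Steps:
P = -4 (P = -4*(3 - 2) = -4*1 = -4)
a(F) = 4*F² (a(F) = (2*F)² = 4*F²)
-a(P) = -4*(-4)² = -4*16 = -1*64 = -64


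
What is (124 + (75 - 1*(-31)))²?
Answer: 52900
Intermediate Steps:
(124 + (75 - 1*(-31)))² = (124 + (75 + 31))² = (124 + 106)² = 230² = 52900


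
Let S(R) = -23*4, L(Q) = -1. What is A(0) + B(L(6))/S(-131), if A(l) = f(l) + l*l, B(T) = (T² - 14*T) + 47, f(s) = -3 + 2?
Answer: -77/46 ≈ -1.6739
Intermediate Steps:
S(R) = -92
f(s) = -1
B(T) = 47 + T² - 14*T
A(l) = -1 + l² (A(l) = -1 + l*l = -1 + l²)
A(0) + B(L(6))/S(-131) = (-1 + 0²) + (47 + (-1)² - 14*(-1))/(-92) = (-1 + 0) + (47 + 1 + 14)*(-1/92) = -1 + 62*(-1/92) = -1 - 31/46 = -77/46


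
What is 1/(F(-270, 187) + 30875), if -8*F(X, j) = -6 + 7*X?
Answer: 1/31112 ≈ 3.2142e-5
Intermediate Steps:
F(X, j) = ¾ - 7*X/8 (F(X, j) = -(-6 + 7*X)/8 = ¾ - 7*X/8)
1/(F(-270, 187) + 30875) = 1/((¾ - 7/8*(-270)) + 30875) = 1/((¾ + 945/4) + 30875) = 1/(237 + 30875) = 1/31112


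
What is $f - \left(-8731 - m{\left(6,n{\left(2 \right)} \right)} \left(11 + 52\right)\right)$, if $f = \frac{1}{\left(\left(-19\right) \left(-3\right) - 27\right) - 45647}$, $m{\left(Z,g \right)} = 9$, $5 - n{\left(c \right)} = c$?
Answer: $\frac{424146865}{45617} \approx 9298.0$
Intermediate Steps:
$n{\left(c \right)} = 5 - c$
$f = - \frac{1}{45617}$ ($f = \frac{1}{\left(57 - 27\right) - 45647} = \frac{1}{30 - 45647} = \frac{1}{-45617} = - \frac{1}{45617} \approx -2.1922 \cdot 10^{-5}$)
$f - \left(-8731 - m{\left(6,n{\left(2 \right)} \right)} \left(11 + 52\right)\right) = - \frac{1}{45617} - \left(-8731 - 9 \left(11 + 52\right)\right) = - \frac{1}{45617} - \left(-8731 - 9 \cdot 63\right) = - \frac{1}{45617} - \left(-8731 - 567\right) = - \frac{1}{45617} - -9298 = - \frac{1}{45617} + 9298 = \frac{424146865}{45617}$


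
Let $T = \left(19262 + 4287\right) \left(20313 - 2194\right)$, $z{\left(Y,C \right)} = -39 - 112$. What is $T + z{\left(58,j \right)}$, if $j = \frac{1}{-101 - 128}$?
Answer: $426684180$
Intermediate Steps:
$j = - \frac{1}{229}$ ($j = \frac{1}{-229} = - \frac{1}{229} \approx -0.0043668$)
$z{\left(Y,C \right)} = -151$
$T = 426684331$ ($T = 23549 \cdot 18119 = 426684331$)
$T + z{\left(58,j \right)} = 426684331 - 151 = 426684180$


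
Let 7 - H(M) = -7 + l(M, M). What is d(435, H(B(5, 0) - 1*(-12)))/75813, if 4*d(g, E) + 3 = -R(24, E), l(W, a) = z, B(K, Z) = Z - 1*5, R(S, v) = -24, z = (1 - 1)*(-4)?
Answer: 7/101084 ≈ 6.9249e-5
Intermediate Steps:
z = 0 (z = 0*(-4) = 0)
B(K, Z) = -5 + Z (B(K, Z) = Z - 5 = -5 + Z)
l(W, a) = 0
H(M) = 14 (H(M) = 7 - (-7 + 0) = 7 - 1*(-7) = 7 + 7 = 14)
d(g, E) = 21/4 (d(g, E) = -¾ + (-1*(-24))/4 = -¾ + (¼)*24 = -¾ + 6 = 21/4)
d(435, H(B(5, 0) - 1*(-12)))/75813 = (21/4)/75813 = (21/4)*(1/75813) = 7/101084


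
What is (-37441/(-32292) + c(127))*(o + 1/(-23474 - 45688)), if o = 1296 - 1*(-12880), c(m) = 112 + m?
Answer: 7603540683682019/2233379304 ≈ 3.4045e+6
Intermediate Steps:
o = 14176 (o = 1296 + 12880 = 14176)
(-37441/(-32292) + c(127))*(o + 1/(-23474 - 45688)) = (-37441/(-32292) + (112 + 127))*(14176 + 1/(-23474 - 45688)) = (-37441*(-1/32292) + 239)*(14176 + 1/(-69162)) = (37441/32292 + 239)*(14176 - 1/69162) = (7755229/32292)*(980440511/69162) = 7603540683682019/2233379304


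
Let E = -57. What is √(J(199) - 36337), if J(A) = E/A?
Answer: 4*I*√89937055/199 ≈ 190.62*I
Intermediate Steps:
J(A) = -57/A
√(J(199) - 36337) = √(-57/199 - 36337) = √(-7231120/199) = 4*I*√89937055/199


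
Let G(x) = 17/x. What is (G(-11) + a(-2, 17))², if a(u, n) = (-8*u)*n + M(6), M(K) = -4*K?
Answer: 7349521/121 ≈ 60740.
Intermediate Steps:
a(u, n) = -24 - 8*n*u (a(u, n) = (-8*u)*n - 4*6 = -8*n*u - 24 = -24 - 8*n*u)
(G(-11) + a(-2, 17))² = (17/(-11) + (-24 - 8*17*(-2)))² = (17*(-1/11) + (-24 + 272))² = (-17/11 + 248)² = (2711/11)² = 7349521/121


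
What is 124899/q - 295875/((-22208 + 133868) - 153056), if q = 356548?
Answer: 13832994813/1844957626 ≈ 7.4977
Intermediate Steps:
124899/q - 295875/((-22208 + 133868) - 153056) = 124899/356548 - 295875/((-22208 + 133868) - 153056) = 124899*(1/356548) - 295875/(111660 - 153056) = 124899/356548 - 295875/(-41396) = 124899/356548 - 295875*(-1/41396) = 124899/356548 + 295875/41396 = 13832994813/1844957626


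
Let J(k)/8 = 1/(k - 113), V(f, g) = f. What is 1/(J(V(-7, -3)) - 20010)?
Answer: -15/300151 ≈ -4.9975e-5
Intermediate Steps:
J(k) = 8/(-113 + k) (J(k) = 8/(k - 113) = 8/(-113 + k))
1/(J(V(-7, -3)) - 20010) = 1/(8/(-113 - 7) - 20010) = 1/(8/(-120) - 20010) = 1/(8*(-1/120) - 20010) = 1/(-1/15 - 20010) = 1/(-300151/15) = -15/300151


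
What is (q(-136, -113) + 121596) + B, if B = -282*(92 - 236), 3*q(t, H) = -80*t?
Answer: 497492/3 ≈ 1.6583e+5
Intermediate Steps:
q(t, H) = -80*t/3 (q(t, H) = (-80*t)/3 = -80*t/3)
B = 40608 (B = -282*(-144) = 40608)
(q(-136, -113) + 121596) + B = (-80/3*(-136) + 121596) + 40608 = (10880/3 + 121596) + 40608 = 375668/3 + 40608 = 497492/3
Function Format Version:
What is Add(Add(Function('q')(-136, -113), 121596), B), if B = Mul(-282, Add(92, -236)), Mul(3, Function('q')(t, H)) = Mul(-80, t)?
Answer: Rational(497492, 3) ≈ 1.6583e+5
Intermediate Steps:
Function('q')(t, H) = Mul(Rational(-80, 3), t) (Function('q')(t, H) = Mul(Rational(1, 3), Mul(-80, t)) = Mul(Rational(-80, 3), t))
B = 40608 (B = Mul(-282, -144) = 40608)
Add(Add(Function('q')(-136, -113), 121596), B) = Add(Add(Mul(Rational(-80, 3), -136), 121596), 40608) = Add(Add(Rational(10880, 3), 121596), 40608) = Add(Rational(375668, 3), 40608) = Rational(497492, 3)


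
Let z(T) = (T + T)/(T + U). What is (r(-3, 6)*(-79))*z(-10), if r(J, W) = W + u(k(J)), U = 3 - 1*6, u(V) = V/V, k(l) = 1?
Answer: -11060/13 ≈ -850.77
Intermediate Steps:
u(V) = 1
U = -3 (U = 3 - 6 = -3)
r(J, W) = 1 + W (r(J, W) = W + 1 = 1 + W)
z(T) = 2*T/(-3 + T) (z(T) = (T + T)/(T - 3) = (2*T)/(-3 + T) = 2*T/(-3 + T))
(r(-3, 6)*(-79))*z(-10) = ((1 + 6)*(-79))*(2*(-10)/(-3 - 10)) = (7*(-79))*(2*(-10)/(-13)) = -1106*(-10)*(-1)/13 = -553*20/13 = -11060/13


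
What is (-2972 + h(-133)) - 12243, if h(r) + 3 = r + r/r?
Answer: -15350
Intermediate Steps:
h(r) = -2 + r (h(r) = -3 + (r + r/r) = -3 + (r + 1) = -3 + (1 + r) = -2 + r)
(-2972 + h(-133)) - 12243 = (-2972 + (-2 - 133)) - 12243 = (-2972 - 135) - 12243 = -3107 - 12243 = -15350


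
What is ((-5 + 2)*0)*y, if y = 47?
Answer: 0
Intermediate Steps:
((-5 + 2)*0)*y = ((-5 + 2)*0)*47 = -3*0*47 = 0*47 = 0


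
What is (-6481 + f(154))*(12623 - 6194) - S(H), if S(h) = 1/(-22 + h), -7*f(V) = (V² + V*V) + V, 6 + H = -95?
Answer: -10500594992/123 ≈ -8.5371e+7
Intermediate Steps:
H = -101 (H = -6 - 95 = -101)
f(V) = -2*V²/7 - V/7 (f(V) = -((V² + V*V) + V)/7 = -((V² + V²) + V)/7 = -(2*V² + V)/7 = -(V + 2*V²)/7 = -2*V²/7 - V/7)
(-6481 + f(154))*(12623 - 6194) - S(H) = (-6481 - ⅐*154*(1 + 2*154))*(12623 - 6194) - 1/(-22 - 101) = (-6481 - ⅐*154*(1 + 308))*6429 - 1/(-123) = (-6481 - ⅐*154*309)*6429 - 1*(-1/123) = (-6481 - 6798)*6429 + 1/123 = -13279*6429 + 1/123 = -85370691 + 1/123 = -10500594992/123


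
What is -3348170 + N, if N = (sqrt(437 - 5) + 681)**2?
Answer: -2883977 + 16344*sqrt(3) ≈ -2.8557e+6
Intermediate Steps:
N = (681 + 12*sqrt(3))**2 (N = (sqrt(432) + 681)**2 = (12*sqrt(3) + 681)**2 = (681 + 12*sqrt(3))**2 ≈ 4.9250e+5)
-3348170 + N = -3348170 + (464193 + 16344*sqrt(3)) = -2883977 + 16344*sqrt(3)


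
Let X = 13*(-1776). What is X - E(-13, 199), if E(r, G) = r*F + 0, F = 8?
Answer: -22984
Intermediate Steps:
E(r, G) = 8*r (E(r, G) = r*8 + 0 = 8*r + 0 = 8*r)
X = -23088
X - E(-13, 199) = -23088 - 8*(-13) = -23088 - 1*(-104) = -23088 + 104 = -22984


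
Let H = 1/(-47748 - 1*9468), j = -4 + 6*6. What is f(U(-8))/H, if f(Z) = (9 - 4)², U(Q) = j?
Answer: -1430400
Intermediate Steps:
j = 32 (j = -4 + 36 = 32)
U(Q) = 32
f(Z) = 25 (f(Z) = 5² = 25)
H = -1/57216 (H = 1/(-47748 - 9468) = 1/(-57216) = -1/57216 ≈ -1.7478e-5)
f(U(-8))/H = 25/(-1/57216) = 25*(-57216) = -1430400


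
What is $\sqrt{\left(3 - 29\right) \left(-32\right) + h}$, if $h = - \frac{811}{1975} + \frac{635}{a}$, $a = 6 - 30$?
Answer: $\frac{\sqrt{18089362014}}{4740} \approx 28.375$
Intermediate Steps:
$a = -24$ ($a = 6 - 30 = -24$)
$h = - \frac{1273589}{47400}$ ($h = - \frac{811}{1975} + \frac{635}{-24} = \left(-811\right) \frac{1}{1975} + 635 \left(- \frac{1}{24}\right) = - \frac{811}{1975} - \frac{635}{24} = - \frac{1273589}{47400} \approx -26.869$)
$\sqrt{\left(3 - 29\right) \left(-32\right) + h} = \sqrt{\left(3 - 29\right) \left(-32\right) - \frac{1273589}{47400}} = \sqrt{\left(-26\right) \left(-32\right) - \frac{1273589}{47400}} = \sqrt{832 - \frac{1273589}{47400}} = \sqrt{\frac{38163211}{47400}} = \frac{\sqrt{18089362014}}{4740}$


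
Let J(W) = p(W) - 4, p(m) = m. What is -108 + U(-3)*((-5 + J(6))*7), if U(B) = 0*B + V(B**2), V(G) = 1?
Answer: -129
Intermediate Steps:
J(W) = -4 + W (J(W) = W - 4 = -4 + W)
U(B) = 1 (U(B) = 0*B + 1 = 0 + 1 = 1)
-108 + U(-3)*((-5 + J(6))*7) = -108 + 1*((-5 + (-4 + 6))*7) = -108 + 1*((-5 + 2)*7) = -108 + 1*(-3*7) = -108 + 1*(-21) = -108 - 21 = -129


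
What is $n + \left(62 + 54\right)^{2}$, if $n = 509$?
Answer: $13965$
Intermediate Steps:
$n + \left(62 + 54\right)^{2} = 509 + \left(62 + 54\right)^{2} = 509 + 116^{2} = 509 + 13456 = 13965$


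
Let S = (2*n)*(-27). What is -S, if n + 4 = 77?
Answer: 3942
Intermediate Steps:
n = 73 (n = -4 + 77 = 73)
S = -3942 (S = (2*73)*(-27) = 146*(-27) = -3942)
-S = -1*(-3942) = 3942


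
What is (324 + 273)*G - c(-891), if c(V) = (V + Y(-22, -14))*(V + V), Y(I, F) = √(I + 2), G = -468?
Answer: -1867158 + 3564*I*√5 ≈ -1.8672e+6 + 7969.3*I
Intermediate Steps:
Y(I, F) = √(2 + I)
c(V) = 2*V*(V + 2*I*√5) (c(V) = (V + √(2 - 22))*(V + V) = (V + √(-20))*(2*V) = (V + 2*I*√5)*(2*V) = 2*V*(V + 2*I*√5))
(324 + 273)*G - c(-891) = (324 + 273)*(-468) - 2*(-891)*(-891 + 2*I*√5) = 597*(-468) - (1587762 - 3564*I*√5) = -279396 + (-1587762 + 3564*I*√5) = -1867158 + 3564*I*√5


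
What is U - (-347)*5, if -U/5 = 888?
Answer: -2705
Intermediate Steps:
U = -4440 (U = -5*888 = -4440)
U - (-347)*5 = -4440 - (-347)*5 = -4440 - 1*(-1735) = -4440 + 1735 = -2705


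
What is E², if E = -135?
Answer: 18225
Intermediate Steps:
E² = (-135)² = 18225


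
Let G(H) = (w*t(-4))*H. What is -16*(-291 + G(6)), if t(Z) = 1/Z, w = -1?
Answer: 4632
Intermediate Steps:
t(Z) = 1/Z
G(H) = H/4 (G(H) = (-1/(-4))*H = (-1*(-1/4))*H = H/4)
-16*(-291 + G(6)) = -16*(-291 + (1/4)*6) = -16*(-291 + 3/2) = -16*(-579/2) = 4632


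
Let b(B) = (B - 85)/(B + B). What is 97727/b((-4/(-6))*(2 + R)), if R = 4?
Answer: -781816/81 ≈ -9652.0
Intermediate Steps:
b(B) = (-85 + B)/(2*B) (b(B) = (-85 + B)/((2*B)) = (-85 + B)*(1/(2*B)) = (-85 + B)/(2*B))
97727/b((-4/(-6))*(2 + R)) = 97727/(((-85 + (-4/(-6))*(2 + 4))/(2*(((-4/(-6))*(2 + 4)))))) = 97727/(((-85 - 4*(-1/6)*6)/(2*((-4*(-1/6)*6))))) = 97727/(((-85 + (2/3)*6)/(2*(((2/3)*6))))) = 97727/(((1/2)*(-85 + 4)/4)) = 97727/(((1/2)*(1/4)*(-81))) = 97727/(-81/8) = 97727*(-8/81) = -781816/81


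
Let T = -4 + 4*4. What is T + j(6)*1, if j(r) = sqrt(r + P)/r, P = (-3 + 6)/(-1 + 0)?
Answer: 12 + sqrt(3)/6 ≈ 12.289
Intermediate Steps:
P = -3 (P = 3/(-1) = 3*(-1) = -3)
T = 12 (T = -4 + 16 = 12)
j(r) = sqrt(-3 + r)/r (j(r) = sqrt(r - 3)/r = sqrt(-3 + r)/r)
T + j(6)*1 = 12 + (sqrt(-3 + 6)/6)*1 = 12 + (sqrt(3)/6)*1 = 12 + sqrt(3)/6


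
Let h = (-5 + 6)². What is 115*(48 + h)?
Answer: 5635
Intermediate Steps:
h = 1 (h = 1² = 1)
115*(48 + h) = 115*(48 + 1) = 115*49 = 5635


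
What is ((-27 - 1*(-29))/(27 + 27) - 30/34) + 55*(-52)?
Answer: -1313128/459 ≈ -2860.8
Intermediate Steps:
((-27 - 1*(-29))/(27 + 27) - 30/34) + 55*(-52) = ((-27 + 29)/54 - 30*1/34) - 2860 = (2*(1/54) - 15/17) - 2860 = (1/27 - 15/17) - 2860 = -388/459 - 2860 = -1313128/459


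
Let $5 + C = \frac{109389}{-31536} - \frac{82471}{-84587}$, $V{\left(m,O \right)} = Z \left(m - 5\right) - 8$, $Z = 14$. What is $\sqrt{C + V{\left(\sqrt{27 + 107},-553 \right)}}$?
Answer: $\frac{\sqrt{-469407108289887631 + 76867630302357216 \sqrt{134}}}{74098212} \approx 8.7503$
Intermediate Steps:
$V{\left(m,O \right)} = -78 + 14 m$ ($V{\left(m,O \right)} = 14 \left(m - 5\right) - 8 = 14 \left(-5 + m\right) - 8 = \left(-70 + 14 m\right) - 8 = -78 + 14 m$)
$C = - \frac{6663253349}{889178544}$ ($C = -5 + \left(\frac{109389}{-31536} - \frac{82471}{-84587}\right) = -5 + \left(109389 \left(- \frac{1}{31536}\right) - - \frac{82471}{84587}\right) = -5 + \left(- \frac{36463}{10512} + \frac{82471}{84587}\right) = -5 - \frac{2217360629}{889178544} = - \frac{6663253349}{889178544} \approx -7.4937$)
$\sqrt{C + V{\left(\sqrt{27 + 107},-553 \right)}} = \sqrt{- \frac{6663253349}{889178544} - \left(78 - 14 \sqrt{27 + 107}\right)} = \sqrt{- \frac{6663253349}{889178544} - \left(78 - 14 \sqrt{134}\right)} = \sqrt{- \frac{76019179781}{889178544} + 14 \sqrt{134}}$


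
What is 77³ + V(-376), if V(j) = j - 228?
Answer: 455929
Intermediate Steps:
V(j) = -228 + j
77³ + V(-376) = 77³ + (-228 - 376) = 456533 - 604 = 455929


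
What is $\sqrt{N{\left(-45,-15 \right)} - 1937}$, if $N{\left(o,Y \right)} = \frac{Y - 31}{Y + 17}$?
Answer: $14 i \sqrt{10} \approx 44.272 i$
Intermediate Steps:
$N{\left(o,Y \right)} = \frac{-31 + Y}{17 + Y}$
$\sqrt{N{\left(-45,-15 \right)} - 1937} = \sqrt{\frac{-31 - 15}{17 - 15} - 1937} = \sqrt{\frac{1}{2} \left(-46\right) - 1937} = \sqrt{-23 - 1937} = \sqrt{-1960} = 14 i \sqrt{10}$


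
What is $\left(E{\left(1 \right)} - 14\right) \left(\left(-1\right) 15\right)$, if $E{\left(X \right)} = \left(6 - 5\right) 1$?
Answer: $195$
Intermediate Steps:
$E{\left(X \right)} = 1$ ($E{\left(X \right)} = 1 \cdot 1 = 1$)
$\left(E{\left(1 \right)} - 14\right) \left(\left(-1\right) 15\right) = \left(1 - 14\right) \left(\left(-1\right) 15\right) = \left(-13\right) \left(-15\right) = 195$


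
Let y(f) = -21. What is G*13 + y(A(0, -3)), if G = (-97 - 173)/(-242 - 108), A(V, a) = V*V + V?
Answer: -384/35 ≈ -10.971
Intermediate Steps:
A(V, a) = V + V² (A(V, a) = V² + V = V + V²)
G = 27/35 (G = -270/(-350) = -270*(-1/350) = 27/35 ≈ 0.77143)
G*13 + y(A(0, -3)) = (27/35)*13 - 21 = 351/35 - 21 = -384/35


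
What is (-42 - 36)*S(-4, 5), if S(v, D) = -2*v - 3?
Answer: -390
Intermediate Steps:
S(v, D) = -3 - 2*v
(-42 - 36)*S(-4, 5) = (-42 - 36)*(-3 - 2*(-4)) = -78*(-3 + 8) = -78*5 = -390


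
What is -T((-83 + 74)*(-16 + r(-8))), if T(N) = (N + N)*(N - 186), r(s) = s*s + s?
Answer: -393120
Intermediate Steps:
r(s) = s + s² (r(s) = s² + s = s + s²)
T(N) = 2*N*(-186 + N) (T(N) = (2*N)*(-186 + N) = 2*N*(-186 + N))
-T((-83 + 74)*(-16 + r(-8))) = -2*(-83 + 74)*(-16 - 8*(1 - 8))*(-186 + (-83 + 74)*(-16 - 8*(1 - 8))) = -2*(-9*(-16 - 8*(-7)))*(-186 - 9*(-16 - 8*(-7))) = -2*(-9*(-16 + 56))*(-186 - 9*(-16 + 56)) = -2*(-9*40)*(-186 - 9*40) = -2*(-360)*(-186 - 360) = -2*(-360)*(-546) = -1*393120 = -393120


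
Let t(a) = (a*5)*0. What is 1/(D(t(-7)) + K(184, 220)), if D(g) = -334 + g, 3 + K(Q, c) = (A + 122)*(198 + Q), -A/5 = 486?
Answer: -1/881993 ≈ -1.1338e-6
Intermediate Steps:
A = -2430 (A = -5*486 = -2430)
K(Q, c) = -456987 - 2308*Q (K(Q, c) = -3 + (-2430 + 122)*(198 + Q) = -3 - 2308*(198 + Q) = -3 + (-456984 - 2308*Q) = -456987 - 2308*Q)
t(a) = 0 (t(a) = (5*a)*0 = 0)
1/(D(t(-7)) + K(184, 220)) = 1/((-334 + 0) + (-456987 - 2308*184)) = 1/(-334 + (-456987 - 424672)) = 1/(-334 - 881659) = 1/(-881993) = -1/881993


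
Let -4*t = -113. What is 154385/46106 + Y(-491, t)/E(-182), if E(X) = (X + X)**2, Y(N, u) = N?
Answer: 10216378457/3054430288 ≈ 3.3448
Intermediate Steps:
t = 113/4 (t = -1/4*(-113) = 113/4 ≈ 28.250)
E(X) = 4*X**2 (E(X) = (2*X)**2 = 4*X**2)
154385/46106 + Y(-491, t)/E(-182) = 154385/46106 - 491/(4*(-182)**2) = 154385*(1/46106) - 491/(4*33124) = 154385/46106 - 491/132496 = 10216378457/3054430288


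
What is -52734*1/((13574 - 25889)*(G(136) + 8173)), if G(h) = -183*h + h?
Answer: -17578/68056795 ≈ -0.00025828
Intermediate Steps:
G(h) = -182*h
-52734*1/((13574 - 25889)*(G(136) + 8173)) = -52734*1/((13574 - 25889)*(-182*136 + 8173)) = -52734*(-1/(12315*(-24752 + 8173))) = -52734/((-12315*(-16579))) = -52734/204170385 = -52734*1/204170385 = -17578/68056795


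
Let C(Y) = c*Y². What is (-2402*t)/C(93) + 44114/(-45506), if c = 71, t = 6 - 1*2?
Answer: -13763351327/13972139487 ≈ -0.98506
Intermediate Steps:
t = 4 (t = 6 - 2 = 4)
C(Y) = 71*Y²
(-2402*t)/C(93) + 44114/(-45506) = (-2402*4)/((71*93²)) + 44114/(-45506) = -9608/(71*8649) + 44114*(-1/45506) = -9608/614079 - 22057/22753 = -13763351327/13972139487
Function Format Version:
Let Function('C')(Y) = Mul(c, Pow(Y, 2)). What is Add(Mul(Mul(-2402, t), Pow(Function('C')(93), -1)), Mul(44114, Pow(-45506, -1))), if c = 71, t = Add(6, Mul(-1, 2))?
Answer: Rational(-13763351327, 13972139487) ≈ -0.98506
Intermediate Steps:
t = 4 (t = Add(6, -2) = 4)
Function('C')(Y) = Mul(71, Pow(Y, 2))
Add(Mul(Mul(-2402, t), Pow(Function('C')(93), -1)), Mul(44114, Pow(-45506, -1))) = Add(Mul(Mul(-2402, 4), Pow(Mul(71, Pow(93, 2)), -1)), Mul(44114, Pow(-45506, -1))) = Add(Mul(-9608, Pow(Mul(71, 8649), -1)), Mul(44114, Rational(-1, 45506))) = Add(Mul(-9608, Pow(614079, -1)), Rational(-22057, 22753)) = Add(Mul(-9608, Rational(1, 614079)), Rational(-22057, 22753)) = Add(Rational(-9608, 614079), Rational(-22057, 22753)) = Rational(-13763351327, 13972139487)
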